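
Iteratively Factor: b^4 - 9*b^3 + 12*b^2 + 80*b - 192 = (b + 3)*(b^3 - 12*b^2 + 48*b - 64) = (b - 4)*(b + 3)*(b^2 - 8*b + 16) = (b - 4)^2*(b + 3)*(b - 4)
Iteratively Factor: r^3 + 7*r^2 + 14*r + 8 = (r + 2)*(r^2 + 5*r + 4) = (r + 1)*(r + 2)*(r + 4)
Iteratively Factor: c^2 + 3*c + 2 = (c + 1)*(c + 2)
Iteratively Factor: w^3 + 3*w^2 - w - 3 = (w + 1)*(w^2 + 2*w - 3) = (w - 1)*(w + 1)*(w + 3)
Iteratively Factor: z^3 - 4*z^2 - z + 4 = (z + 1)*(z^2 - 5*z + 4) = (z - 1)*(z + 1)*(z - 4)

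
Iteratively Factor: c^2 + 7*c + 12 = (c + 4)*(c + 3)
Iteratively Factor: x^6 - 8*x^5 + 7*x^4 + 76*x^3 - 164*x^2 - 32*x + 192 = (x - 2)*(x^5 - 6*x^4 - 5*x^3 + 66*x^2 - 32*x - 96) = (x - 4)*(x - 2)*(x^4 - 2*x^3 - 13*x^2 + 14*x + 24) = (x - 4)*(x - 2)^2*(x^3 - 13*x - 12) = (x - 4)*(x - 2)^2*(x + 1)*(x^2 - x - 12) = (x - 4)*(x - 2)^2*(x + 1)*(x + 3)*(x - 4)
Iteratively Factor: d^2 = (d)*(d)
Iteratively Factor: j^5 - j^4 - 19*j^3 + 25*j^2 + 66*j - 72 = (j - 3)*(j^4 + 2*j^3 - 13*j^2 - 14*j + 24) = (j - 3)*(j + 2)*(j^3 - 13*j + 12) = (j - 3)^2*(j + 2)*(j^2 + 3*j - 4) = (j - 3)^2*(j + 2)*(j + 4)*(j - 1)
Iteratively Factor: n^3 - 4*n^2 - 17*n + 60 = (n + 4)*(n^2 - 8*n + 15) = (n - 3)*(n + 4)*(n - 5)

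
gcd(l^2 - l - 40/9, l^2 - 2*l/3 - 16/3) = l - 8/3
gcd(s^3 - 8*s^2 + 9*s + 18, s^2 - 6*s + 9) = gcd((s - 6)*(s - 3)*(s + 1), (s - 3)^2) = s - 3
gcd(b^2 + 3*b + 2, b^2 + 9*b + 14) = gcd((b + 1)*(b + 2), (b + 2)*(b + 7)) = b + 2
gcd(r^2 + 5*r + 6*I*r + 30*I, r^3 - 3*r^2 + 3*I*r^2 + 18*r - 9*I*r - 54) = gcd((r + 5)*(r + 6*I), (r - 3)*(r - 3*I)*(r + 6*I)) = r + 6*I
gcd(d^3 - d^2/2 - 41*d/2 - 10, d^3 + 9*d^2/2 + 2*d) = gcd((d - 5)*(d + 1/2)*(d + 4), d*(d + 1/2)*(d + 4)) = d^2 + 9*d/2 + 2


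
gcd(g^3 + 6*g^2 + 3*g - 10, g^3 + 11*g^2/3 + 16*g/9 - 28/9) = g + 2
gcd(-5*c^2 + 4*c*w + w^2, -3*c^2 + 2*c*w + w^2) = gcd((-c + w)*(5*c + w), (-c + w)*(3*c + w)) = -c + w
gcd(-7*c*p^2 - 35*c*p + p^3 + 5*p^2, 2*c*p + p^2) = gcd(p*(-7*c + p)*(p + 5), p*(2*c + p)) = p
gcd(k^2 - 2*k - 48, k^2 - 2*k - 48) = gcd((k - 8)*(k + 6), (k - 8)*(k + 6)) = k^2 - 2*k - 48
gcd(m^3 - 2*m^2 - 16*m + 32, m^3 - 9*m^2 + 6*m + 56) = m - 4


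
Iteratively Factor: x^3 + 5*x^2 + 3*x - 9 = (x - 1)*(x^2 + 6*x + 9) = (x - 1)*(x + 3)*(x + 3)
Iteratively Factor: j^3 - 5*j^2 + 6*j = (j)*(j^2 - 5*j + 6) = j*(j - 3)*(j - 2)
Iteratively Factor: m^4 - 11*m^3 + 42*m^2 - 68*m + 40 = (m - 2)*(m^3 - 9*m^2 + 24*m - 20) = (m - 5)*(m - 2)*(m^2 - 4*m + 4) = (m - 5)*(m - 2)^2*(m - 2)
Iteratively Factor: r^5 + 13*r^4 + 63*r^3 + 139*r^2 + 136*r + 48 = (r + 4)*(r^4 + 9*r^3 + 27*r^2 + 31*r + 12) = (r + 3)*(r + 4)*(r^3 + 6*r^2 + 9*r + 4) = (r + 1)*(r + 3)*(r + 4)*(r^2 + 5*r + 4) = (r + 1)^2*(r + 3)*(r + 4)*(r + 4)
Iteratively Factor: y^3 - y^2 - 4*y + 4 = (y - 1)*(y^2 - 4) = (y - 2)*(y - 1)*(y + 2)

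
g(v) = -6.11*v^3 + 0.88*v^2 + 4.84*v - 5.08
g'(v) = -18.33*v^2 + 1.76*v + 4.84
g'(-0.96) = -13.74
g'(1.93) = -60.04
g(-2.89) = 135.76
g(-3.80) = 324.50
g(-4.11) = 414.09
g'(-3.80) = -266.53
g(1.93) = -36.39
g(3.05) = -155.49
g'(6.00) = -644.48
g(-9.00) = 4476.83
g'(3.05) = -160.31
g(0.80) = -3.77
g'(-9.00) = -1495.73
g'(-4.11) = -312.03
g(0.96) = -5.03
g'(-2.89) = -153.34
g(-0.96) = -3.51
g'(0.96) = -10.36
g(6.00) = -1264.12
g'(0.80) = -5.48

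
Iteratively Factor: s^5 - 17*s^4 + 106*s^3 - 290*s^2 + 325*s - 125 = (s - 5)*(s^4 - 12*s^3 + 46*s^2 - 60*s + 25) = (s - 5)^2*(s^3 - 7*s^2 + 11*s - 5) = (s - 5)^3*(s^2 - 2*s + 1) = (s - 5)^3*(s - 1)*(s - 1)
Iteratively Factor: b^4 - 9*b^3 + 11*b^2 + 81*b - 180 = (b - 4)*(b^3 - 5*b^2 - 9*b + 45) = (b - 4)*(b + 3)*(b^2 - 8*b + 15) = (b - 4)*(b - 3)*(b + 3)*(b - 5)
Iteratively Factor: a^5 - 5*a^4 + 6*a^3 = (a - 2)*(a^4 - 3*a^3) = a*(a - 2)*(a^3 - 3*a^2) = a*(a - 3)*(a - 2)*(a^2) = a^2*(a - 3)*(a - 2)*(a)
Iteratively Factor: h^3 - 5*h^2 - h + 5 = (h - 5)*(h^2 - 1) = (h - 5)*(h - 1)*(h + 1)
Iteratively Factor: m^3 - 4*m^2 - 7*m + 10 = (m + 2)*(m^2 - 6*m + 5) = (m - 5)*(m + 2)*(m - 1)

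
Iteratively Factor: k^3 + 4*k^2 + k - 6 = (k + 2)*(k^2 + 2*k - 3) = (k + 2)*(k + 3)*(k - 1)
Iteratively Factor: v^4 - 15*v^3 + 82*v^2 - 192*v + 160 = (v - 4)*(v^3 - 11*v^2 + 38*v - 40) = (v - 5)*(v - 4)*(v^2 - 6*v + 8) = (v - 5)*(v - 4)^2*(v - 2)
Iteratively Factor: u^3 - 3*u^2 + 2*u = (u)*(u^2 - 3*u + 2) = u*(u - 1)*(u - 2)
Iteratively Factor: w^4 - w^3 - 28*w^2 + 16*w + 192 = (w + 4)*(w^3 - 5*w^2 - 8*w + 48) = (w - 4)*(w + 4)*(w^2 - w - 12) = (w - 4)*(w + 3)*(w + 4)*(w - 4)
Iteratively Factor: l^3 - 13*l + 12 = (l - 3)*(l^2 + 3*l - 4) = (l - 3)*(l + 4)*(l - 1)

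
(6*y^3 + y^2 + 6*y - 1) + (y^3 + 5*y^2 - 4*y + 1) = 7*y^3 + 6*y^2 + 2*y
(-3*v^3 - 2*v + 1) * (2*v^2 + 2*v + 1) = -6*v^5 - 6*v^4 - 7*v^3 - 2*v^2 + 1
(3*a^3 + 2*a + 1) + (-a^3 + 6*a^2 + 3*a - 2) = 2*a^3 + 6*a^2 + 5*a - 1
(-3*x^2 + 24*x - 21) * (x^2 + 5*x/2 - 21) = -3*x^4 + 33*x^3/2 + 102*x^2 - 1113*x/2 + 441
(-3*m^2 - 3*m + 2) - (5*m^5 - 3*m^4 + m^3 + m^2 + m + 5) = -5*m^5 + 3*m^4 - m^3 - 4*m^2 - 4*m - 3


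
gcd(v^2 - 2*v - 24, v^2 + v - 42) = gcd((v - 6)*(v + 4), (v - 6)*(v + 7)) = v - 6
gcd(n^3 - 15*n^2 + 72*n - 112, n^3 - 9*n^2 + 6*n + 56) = n^2 - 11*n + 28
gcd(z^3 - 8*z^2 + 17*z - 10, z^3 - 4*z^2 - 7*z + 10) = z^2 - 6*z + 5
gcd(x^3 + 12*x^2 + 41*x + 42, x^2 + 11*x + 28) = x + 7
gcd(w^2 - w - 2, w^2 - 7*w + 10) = w - 2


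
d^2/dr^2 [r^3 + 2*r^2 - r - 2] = 6*r + 4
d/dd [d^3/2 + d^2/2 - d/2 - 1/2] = 3*d^2/2 + d - 1/2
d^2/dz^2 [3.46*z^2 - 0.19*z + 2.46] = 6.92000000000000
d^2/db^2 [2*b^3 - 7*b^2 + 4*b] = 12*b - 14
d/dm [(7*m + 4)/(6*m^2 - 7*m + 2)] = 6*(-7*m^2 - 8*m + 7)/(36*m^4 - 84*m^3 + 73*m^2 - 28*m + 4)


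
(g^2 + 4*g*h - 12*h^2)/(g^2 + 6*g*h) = (g - 2*h)/g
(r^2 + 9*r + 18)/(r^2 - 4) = (r^2 + 9*r + 18)/(r^2 - 4)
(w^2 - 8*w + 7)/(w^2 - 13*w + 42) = (w - 1)/(w - 6)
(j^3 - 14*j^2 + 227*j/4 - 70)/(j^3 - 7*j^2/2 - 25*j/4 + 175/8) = 2*(j - 8)/(2*j + 5)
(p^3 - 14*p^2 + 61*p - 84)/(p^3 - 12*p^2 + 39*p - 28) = (p - 3)/(p - 1)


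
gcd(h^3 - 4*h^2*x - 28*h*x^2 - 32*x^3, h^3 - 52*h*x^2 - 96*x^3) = -h^2 + 6*h*x + 16*x^2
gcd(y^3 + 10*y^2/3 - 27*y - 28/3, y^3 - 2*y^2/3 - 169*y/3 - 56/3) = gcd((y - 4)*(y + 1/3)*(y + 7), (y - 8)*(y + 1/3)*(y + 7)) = y^2 + 22*y/3 + 7/3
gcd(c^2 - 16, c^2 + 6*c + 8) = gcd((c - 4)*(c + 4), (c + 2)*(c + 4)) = c + 4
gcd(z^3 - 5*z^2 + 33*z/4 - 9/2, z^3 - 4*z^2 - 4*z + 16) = z - 2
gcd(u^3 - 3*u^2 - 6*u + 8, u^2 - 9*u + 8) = u - 1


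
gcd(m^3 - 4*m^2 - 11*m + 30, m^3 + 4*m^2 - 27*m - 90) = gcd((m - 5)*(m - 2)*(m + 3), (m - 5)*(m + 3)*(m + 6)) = m^2 - 2*m - 15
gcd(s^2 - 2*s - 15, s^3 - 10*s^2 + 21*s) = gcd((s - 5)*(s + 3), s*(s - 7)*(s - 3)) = 1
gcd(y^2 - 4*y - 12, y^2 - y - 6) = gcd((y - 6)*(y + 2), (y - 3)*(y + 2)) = y + 2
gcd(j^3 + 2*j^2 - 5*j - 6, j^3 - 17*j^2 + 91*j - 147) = 1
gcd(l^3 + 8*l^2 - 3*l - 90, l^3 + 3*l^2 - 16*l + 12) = l + 6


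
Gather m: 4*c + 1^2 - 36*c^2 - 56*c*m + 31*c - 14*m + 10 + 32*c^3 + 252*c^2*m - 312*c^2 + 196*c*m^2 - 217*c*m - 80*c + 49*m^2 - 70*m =32*c^3 - 348*c^2 - 45*c + m^2*(196*c + 49) + m*(252*c^2 - 273*c - 84) + 11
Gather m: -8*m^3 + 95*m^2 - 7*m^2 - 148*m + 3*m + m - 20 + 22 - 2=-8*m^3 + 88*m^2 - 144*m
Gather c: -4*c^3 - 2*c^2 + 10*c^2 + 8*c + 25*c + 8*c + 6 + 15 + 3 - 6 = -4*c^3 + 8*c^2 + 41*c + 18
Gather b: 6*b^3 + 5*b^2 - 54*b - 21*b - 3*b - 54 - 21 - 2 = 6*b^3 + 5*b^2 - 78*b - 77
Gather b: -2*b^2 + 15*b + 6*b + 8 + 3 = -2*b^2 + 21*b + 11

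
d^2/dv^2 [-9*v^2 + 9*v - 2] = -18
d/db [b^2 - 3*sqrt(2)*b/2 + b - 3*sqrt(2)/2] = 2*b - 3*sqrt(2)/2 + 1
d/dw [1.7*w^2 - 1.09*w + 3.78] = 3.4*w - 1.09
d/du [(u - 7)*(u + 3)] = 2*u - 4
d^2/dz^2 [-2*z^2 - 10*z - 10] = -4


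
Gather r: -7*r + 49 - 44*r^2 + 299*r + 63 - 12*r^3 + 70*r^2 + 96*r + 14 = -12*r^3 + 26*r^2 + 388*r + 126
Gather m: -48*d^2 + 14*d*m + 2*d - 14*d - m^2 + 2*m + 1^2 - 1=-48*d^2 - 12*d - m^2 + m*(14*d + 2)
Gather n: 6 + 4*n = 4*n + 6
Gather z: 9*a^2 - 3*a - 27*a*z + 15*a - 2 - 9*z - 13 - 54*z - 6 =9*a^2 + 12*a + z*(-27*a - 63) - 21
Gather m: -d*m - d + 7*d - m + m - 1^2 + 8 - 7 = -d*m + 6*d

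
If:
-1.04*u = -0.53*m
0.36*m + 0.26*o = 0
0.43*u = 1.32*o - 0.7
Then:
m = -0.34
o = 0.47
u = -0.17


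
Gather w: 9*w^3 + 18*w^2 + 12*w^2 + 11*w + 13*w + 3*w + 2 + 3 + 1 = 9*w^3 + 30*w^2 + 27*w + 6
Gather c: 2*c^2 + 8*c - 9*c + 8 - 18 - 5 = 2*c^2 - c - 15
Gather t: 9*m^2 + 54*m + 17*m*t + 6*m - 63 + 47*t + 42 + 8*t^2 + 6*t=9*m^2 + 60*m + 8*t^2 + t*(17*m + 53) - 21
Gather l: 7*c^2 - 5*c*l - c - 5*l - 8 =7*c^2 - c + l*(-5*c - 5) - 8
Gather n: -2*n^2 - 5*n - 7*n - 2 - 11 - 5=-2*n^2 - 12*n - 18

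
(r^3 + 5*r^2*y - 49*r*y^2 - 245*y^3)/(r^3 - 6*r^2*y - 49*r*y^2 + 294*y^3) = (-r - 5*y)/(-r + 6*y)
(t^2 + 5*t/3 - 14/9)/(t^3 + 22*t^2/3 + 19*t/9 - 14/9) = (9*t^2 + 15*t - 14)/(9*t^3 + 66*t^2 + 19*t - 14)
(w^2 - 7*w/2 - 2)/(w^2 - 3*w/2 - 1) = (w - 4)/(w - 2)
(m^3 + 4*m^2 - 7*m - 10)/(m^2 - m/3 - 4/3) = 3*(m^2 + 3*m - 10)/(3*m - 4)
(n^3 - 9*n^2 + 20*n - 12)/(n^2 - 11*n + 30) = (n^2 - 3*n + 2)/(n - 5)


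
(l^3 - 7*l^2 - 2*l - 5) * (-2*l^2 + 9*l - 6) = -2*l^5 + 23*l^4 - 65*l^3 + 34*l^2 - 33*l + 30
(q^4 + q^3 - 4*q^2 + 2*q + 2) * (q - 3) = q^5 - 2*q^4 - 7*q^3 + 14*q^2 - 4*q - 6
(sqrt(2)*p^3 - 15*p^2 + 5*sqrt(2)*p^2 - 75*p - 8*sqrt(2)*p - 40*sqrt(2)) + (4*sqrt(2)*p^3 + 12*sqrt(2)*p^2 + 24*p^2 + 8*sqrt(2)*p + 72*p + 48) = 5*sqrt(2)*p^3 + 9*p^2 + 17*sqrt(2)*p^2 - 3*p - 40*sqrt(2) + 48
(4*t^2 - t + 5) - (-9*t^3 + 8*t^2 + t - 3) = 9*t^3 - 4*t^2 - 2*t + 8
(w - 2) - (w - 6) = 4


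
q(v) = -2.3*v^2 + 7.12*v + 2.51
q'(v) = 7.12 - 4.6*v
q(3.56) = -1.29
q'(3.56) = -9.26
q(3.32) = 0.80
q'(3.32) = -8.15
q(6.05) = -38.60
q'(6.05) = -20.71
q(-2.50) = -29.66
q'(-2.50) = 18.62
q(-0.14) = 1.47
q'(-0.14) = 7.76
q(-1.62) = -15.06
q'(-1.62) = 14.57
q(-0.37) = -0.44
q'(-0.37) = 8.82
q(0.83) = 6.84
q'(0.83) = 3.30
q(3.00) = 3.17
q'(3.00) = -6.68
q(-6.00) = -123.01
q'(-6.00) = 34.72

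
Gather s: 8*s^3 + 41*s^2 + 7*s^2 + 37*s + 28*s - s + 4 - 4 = 8*s^3 + 48*s^2 + 64*s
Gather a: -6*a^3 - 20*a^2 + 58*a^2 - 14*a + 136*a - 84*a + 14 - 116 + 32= -6*a^3 + 38*a^2 + 38*a - 70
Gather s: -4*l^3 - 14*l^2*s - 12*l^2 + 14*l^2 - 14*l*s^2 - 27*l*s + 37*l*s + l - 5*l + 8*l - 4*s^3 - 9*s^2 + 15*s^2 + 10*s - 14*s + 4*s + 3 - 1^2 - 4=-4*l^3 + 2*l^2 + 4*l - 4*s^3 + s^2*(6 - 14*l) + s*(-14*l^2 + 10*l) - 2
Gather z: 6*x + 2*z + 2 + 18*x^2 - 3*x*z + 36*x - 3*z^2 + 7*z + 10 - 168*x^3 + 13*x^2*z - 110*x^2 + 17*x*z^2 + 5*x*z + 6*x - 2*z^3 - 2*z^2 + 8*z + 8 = -168*x^3 - 92*x^2 + 48*x - 2*z^3 + z^2*(17*x - 5) + z*(13*x^2 + 2*x + 17) + 20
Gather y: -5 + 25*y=25*y - 5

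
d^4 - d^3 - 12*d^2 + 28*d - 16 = (d - 2)^2*(d - 1)*(d + 4)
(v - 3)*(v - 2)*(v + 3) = v^3 - 2*v^2 - 9*v + 18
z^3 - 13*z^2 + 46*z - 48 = (z - 8)*(z - 3)*(z - 2)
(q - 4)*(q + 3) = q^2 - q - 12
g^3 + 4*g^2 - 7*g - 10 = (g - 2)*(g + 1)*(g + 5)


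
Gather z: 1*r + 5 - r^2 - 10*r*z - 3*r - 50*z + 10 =-r^2 - 2*r + z*(-10*r - 50) + 15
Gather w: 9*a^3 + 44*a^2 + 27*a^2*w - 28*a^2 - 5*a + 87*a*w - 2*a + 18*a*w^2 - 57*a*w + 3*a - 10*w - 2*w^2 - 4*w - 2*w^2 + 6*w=9*a^3 + 16*a^2 - 4*a + w^2*(18*a - 4) + w*(27*a^2 + 30*a - 8)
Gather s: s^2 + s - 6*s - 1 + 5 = s^2 - 5*s + 4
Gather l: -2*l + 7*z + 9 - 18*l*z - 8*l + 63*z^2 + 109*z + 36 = l*(-18*z - 10) + 63*z^2 + 116*z + 45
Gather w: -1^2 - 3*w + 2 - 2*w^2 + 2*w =-2*w^2 - w + 1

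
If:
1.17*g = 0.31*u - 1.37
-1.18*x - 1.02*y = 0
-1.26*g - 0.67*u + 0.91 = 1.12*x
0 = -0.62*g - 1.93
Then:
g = -3.11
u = -7.33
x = 8.70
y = -10.06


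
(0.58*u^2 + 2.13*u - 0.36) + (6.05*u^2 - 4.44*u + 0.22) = 6.63*u^2 - 2.31*u - 0.14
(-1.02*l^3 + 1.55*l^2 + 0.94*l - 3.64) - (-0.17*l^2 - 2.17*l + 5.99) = -1.02*l^3 + 1.72*l^2 + 3.11*l - 9.63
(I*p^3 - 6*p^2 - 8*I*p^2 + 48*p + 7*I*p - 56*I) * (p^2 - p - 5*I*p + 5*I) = I*p^5 - p^4 - 9*I*p^4 + 9*p^3 + 45*I*p^3 + 27*p^2 - 333*I*p^2 - 315*p + 296*I*p + 280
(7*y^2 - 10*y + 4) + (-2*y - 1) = 7*y^2 - 12*y + 3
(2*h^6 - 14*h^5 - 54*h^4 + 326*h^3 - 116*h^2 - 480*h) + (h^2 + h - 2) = 2*h^6 - 14*h^5 - 54*h^4 + 326*h^3 - 115*h^2 - 479*h - 2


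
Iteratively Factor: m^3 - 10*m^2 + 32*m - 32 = (m - 2)*(m^2 - 8*m + 16) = (m - 4)*(m - 2)*(m - 4)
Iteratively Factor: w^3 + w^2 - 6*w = (w - 2)*(w^2 + 3*w) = w*(w - 2)*(w + 3)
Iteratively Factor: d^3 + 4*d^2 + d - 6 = (d + 3)*(d^2 + d - 2) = (d + 2)*(d + 3)*(d - 1)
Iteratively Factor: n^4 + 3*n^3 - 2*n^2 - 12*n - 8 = (n + 1)*(n^3 + 2*n^2 - 4*n - 8) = (n + 1)*(n + 2)*(n^2 - 4) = (n - 2)*(n + 1)*(n + 2)*(n + 2)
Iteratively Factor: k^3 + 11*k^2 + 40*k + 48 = (k + 4)*(k^2 + 7*k + 12) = (k + 4)^2*(k + 3)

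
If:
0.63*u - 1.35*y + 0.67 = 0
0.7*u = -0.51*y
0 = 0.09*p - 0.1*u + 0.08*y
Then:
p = -0.63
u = -0.27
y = 0.37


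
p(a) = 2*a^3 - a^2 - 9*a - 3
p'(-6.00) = 219.00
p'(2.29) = 17.88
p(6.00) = 339.00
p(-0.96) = 2.95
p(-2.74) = -26.99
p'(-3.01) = 51.38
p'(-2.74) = 41.53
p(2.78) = 7.22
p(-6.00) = -417.00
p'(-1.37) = 5.00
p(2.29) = -4.84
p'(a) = 6*a^2 - 2*a - 9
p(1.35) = -12.05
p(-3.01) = -39.51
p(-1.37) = 2.31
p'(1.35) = -0.76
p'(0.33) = -9.01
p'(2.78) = 31.81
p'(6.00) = 195.00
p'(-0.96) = -1.55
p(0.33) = -6.01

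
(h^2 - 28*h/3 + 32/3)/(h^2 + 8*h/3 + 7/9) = 3*(3*h^2 - 28*h + 32)/(9*h^2 + 24*h + 7)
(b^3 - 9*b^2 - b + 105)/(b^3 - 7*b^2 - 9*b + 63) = (b - 5)/(b - 3)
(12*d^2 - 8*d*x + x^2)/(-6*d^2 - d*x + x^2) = (-12*d^2 + 8*d*x - x^2)/(6*d^2 + d*x - x^2)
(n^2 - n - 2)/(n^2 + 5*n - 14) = (n + 1)/(n + 7)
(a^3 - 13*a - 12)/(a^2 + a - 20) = (a^2 + 4*a + 3)/(a + 5)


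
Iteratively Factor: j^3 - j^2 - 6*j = (j - 3)*(j^2 + 2*j) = (j - 3)*(j + 2)*(j)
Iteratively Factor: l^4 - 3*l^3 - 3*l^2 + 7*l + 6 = (l - 2)*(l^3 - l^2 - 5*l - 3) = (l - 3)*(l - 2)*(l^2 + 2*l + 1) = (l - 3)*(l - 2)*(l + 1)*(l + 1)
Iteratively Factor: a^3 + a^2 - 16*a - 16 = (a + 4)*(a^2 - 3*a - 4) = (a + 1)*(a + 4)*(a - 4)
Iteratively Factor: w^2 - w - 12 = (w + 3)*(w - 4)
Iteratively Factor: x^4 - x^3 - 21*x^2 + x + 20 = (x - 1)*(x^3 - 21*x - 20) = (x - 1)*(x + 4)*(x^2 - 4*x - 5) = (x - 5)*(x - 1)*(x + 4)*(x + 1)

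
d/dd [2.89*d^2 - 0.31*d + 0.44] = 5.78*d - 0.31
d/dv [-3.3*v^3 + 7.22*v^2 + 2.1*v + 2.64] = -9.9*v^2 + 14.44*v + 2.1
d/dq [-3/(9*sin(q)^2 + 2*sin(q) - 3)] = 6*(9*sin(q) + 1)*cos(q)/(9*sin(q)^2 + 2*sin(q) - 3)^2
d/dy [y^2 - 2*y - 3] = 2*y - 2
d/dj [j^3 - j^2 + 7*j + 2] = 3*j^2 - 2*j + 7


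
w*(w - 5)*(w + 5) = w^3 - 25*w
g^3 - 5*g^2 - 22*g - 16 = (g - 8)*(g + 1)*(g + 2)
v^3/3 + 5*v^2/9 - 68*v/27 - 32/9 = (v/3 + 1)*(v - 8/3)*(v + 4/3)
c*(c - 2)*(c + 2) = c^3 - 4*c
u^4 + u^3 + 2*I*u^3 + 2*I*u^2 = u^2*(u + 1)*(u + 2*I)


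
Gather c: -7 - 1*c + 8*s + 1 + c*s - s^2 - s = c*(s - 1) - s^2 + 7*s - 6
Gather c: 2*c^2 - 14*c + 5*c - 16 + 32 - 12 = 2*c^2 - 9*c + 4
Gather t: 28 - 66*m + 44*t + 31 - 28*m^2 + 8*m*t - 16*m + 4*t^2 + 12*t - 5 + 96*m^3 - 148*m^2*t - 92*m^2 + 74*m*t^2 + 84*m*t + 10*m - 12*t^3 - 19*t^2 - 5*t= 96*m^3 - 120*m^2 - 72*m - 12*t^3 + t^2*(74*m - 15) + t*(-148*m^2 + 92*m + 51) + 54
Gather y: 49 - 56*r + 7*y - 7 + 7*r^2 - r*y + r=7*r^2 - 55*r + y*(7 - r) + 42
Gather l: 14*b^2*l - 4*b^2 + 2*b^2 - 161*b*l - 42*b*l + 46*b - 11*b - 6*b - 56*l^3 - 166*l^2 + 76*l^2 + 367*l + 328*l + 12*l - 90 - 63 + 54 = -2*b^2 + 29*b - 56*l^3 - 90*l^2 + l*(14*b^2 - 203*b + 707) - 99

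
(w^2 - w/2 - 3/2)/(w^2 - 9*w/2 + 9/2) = (w + 1)/(w - 3)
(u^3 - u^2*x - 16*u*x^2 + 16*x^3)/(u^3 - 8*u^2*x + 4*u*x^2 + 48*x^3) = (-u^2 - 3*u*x + 4*x^2)/(-u^2 + 4*u*x + 12*x^2)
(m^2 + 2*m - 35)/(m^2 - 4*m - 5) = (m + 7)/(m + 1)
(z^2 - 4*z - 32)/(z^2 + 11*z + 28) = (z - 8)/(z + 7)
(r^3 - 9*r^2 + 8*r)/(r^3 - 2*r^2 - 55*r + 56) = r/(r + 7)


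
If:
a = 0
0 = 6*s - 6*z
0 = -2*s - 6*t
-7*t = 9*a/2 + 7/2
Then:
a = 0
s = 3/2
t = -1/2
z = 3/2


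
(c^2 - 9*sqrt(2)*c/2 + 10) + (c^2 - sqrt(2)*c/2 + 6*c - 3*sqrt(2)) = 2*c^2 - 5*sqrt(2)*c + 6*c - 3*sqrt(2) + 10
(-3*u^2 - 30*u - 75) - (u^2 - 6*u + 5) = -4*u^2 - 24*u - 80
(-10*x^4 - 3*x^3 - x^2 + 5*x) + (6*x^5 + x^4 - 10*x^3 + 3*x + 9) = 6*x^5 - 9*x^4 - 13*x^3 - x^2 + 8*x + 9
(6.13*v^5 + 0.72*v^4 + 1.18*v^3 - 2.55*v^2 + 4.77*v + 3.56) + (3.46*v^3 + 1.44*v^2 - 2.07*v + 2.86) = 6.13*v^5 + 0.72*v^4 + 4.64*v^3 - 1.11*v^2 + 2.7*v + 6.42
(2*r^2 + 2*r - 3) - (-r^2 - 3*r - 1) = 3*r^2 + 5*r - 2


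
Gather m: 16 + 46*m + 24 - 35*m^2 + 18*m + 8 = -35*m^2 + 64*m + 48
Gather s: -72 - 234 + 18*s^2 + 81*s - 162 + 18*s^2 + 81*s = 36*s^2 + 162*s - 468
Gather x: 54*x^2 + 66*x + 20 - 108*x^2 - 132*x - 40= -54*x^2 - 66*x - 20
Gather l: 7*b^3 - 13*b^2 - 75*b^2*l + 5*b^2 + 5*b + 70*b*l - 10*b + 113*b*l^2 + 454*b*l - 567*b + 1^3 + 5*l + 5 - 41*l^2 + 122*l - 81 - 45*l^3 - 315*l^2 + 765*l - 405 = 7*b^3 - 8*b^2 - 572*b - 45*l^3 + l^2*(113*b - 356) + l*(-75*b^2 + 524*b + 892) - 480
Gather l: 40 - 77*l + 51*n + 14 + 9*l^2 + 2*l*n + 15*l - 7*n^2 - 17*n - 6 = 9*l^2 + l*(2*n - 62) - 7*n^2 + 34*n + 48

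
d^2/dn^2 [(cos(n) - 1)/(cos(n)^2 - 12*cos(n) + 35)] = (-9*(1 - cos(2*n))^2*cos(n)/4 - 2*(1 - cos(2*n))^2 - 1621*cos(n)/2 - 219*cos(2*n) + 42*cos(3*n) + cos(5*n)/2 + 411)/((cos(n) - 7)^3*(cos(n) - 5)^3)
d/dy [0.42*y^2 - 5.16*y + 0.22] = 0.84*y - 5.16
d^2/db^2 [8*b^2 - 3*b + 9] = 16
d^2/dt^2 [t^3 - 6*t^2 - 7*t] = 6*t - 12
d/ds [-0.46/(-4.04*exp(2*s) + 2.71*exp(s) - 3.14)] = (1.2466 - 3.7168*exp(s))*exp(s)/(4.04*exp(2*s) - 2.71*exp(s) + 3.14)^2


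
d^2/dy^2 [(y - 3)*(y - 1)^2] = 6*y - 10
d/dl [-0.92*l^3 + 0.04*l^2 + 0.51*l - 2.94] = -2.76*l^2 + 0.08*l + 0.51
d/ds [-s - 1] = -1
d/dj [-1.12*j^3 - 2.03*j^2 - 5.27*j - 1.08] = -3.36*j^2 - 4.06*j - 5.27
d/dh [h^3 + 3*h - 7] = 3*h^2 + 3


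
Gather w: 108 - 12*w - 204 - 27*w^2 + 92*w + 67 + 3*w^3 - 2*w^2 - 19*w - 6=3*w^3 - 29*w^2 + 61*w - 35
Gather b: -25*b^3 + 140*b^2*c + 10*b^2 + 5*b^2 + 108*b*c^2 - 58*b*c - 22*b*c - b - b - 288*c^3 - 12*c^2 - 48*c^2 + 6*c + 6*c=-25*b^3 + b^2*(140*c + 15) + b*(108*c^2 - 80*c - 2) - 288*c^3 - 60*c^2 + 12*c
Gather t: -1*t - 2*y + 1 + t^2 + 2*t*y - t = t^2 + t*(2*y - 2) - 2*y + 1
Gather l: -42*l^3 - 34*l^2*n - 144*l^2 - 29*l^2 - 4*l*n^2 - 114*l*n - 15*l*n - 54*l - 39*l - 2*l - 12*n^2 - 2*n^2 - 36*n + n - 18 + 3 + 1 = -42*l^3 + l^2*(-34*n - 173) + l*(-4*n^2 - 129*n - 95) - 14*n^2 - 35*n - 14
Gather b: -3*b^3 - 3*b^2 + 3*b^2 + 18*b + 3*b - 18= -3*b^3 + 21*b - 18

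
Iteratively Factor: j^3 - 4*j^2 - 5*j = (j - 5)*(j^2 + j) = j*(j - 5)*(j + 1)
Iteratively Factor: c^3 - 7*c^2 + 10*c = (c - 2)*(c^2 - 5*c) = (c - 5)*(c - 2)*(c)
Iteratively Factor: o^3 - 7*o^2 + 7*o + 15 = (o + 1)*(o^2 - 8*o + 15) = (o - 3)*(o + 1)*(o - 5)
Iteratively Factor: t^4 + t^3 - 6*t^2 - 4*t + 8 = (t + 2)*(t^3 - t^2 - 4*t + 4) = (t + 2)^2*(t^2 - 3*t + 2) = (t - 1)*(t + 2)^2*(t - 2)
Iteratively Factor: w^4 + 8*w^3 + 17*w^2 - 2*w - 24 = (w + 4)*(w^3 + 4*w^2 + w - 6) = (w + 2)*(w + 4)*(w^2 + 2*w - 3) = (w + 2)*(w + 3)*(w + 4)*(w - 1)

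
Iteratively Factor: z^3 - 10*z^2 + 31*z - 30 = (z - 5)*(z^2 - 5*z + 6) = (z - 5)*(z - 3)*(z - 2)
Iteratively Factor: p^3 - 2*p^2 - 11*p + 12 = (p - 4)*(p^2 + 2*p - 3) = (p - 4)*(p + 3)*(p - 1)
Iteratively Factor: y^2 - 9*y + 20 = (y - 5)*(y - 4)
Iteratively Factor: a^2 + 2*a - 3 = (a - 1)*(a + 3)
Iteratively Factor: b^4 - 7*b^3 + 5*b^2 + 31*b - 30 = (b - 1)*(b^3 - 6*b^2 - b + 30) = (b - 3)*(b - 1)*(b^2 - 3*b - 10) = (b - 5)*(b - 3)*(b - 1)*(b + 2)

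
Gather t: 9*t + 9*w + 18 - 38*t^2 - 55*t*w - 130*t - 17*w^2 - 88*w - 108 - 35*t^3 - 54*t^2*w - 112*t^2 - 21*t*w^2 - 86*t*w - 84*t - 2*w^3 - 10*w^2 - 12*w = -35*t^3 + t^2*(-54*w - 150) + t*(-21*w^2 - 141*w - 205) - 2*w^3 - 27*w^2 - 91*w - 90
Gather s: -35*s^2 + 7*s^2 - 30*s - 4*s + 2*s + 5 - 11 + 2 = -28*s^2 - 32*s - 4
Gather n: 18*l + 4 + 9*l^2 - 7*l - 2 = 9*l^2 + 11*l + 2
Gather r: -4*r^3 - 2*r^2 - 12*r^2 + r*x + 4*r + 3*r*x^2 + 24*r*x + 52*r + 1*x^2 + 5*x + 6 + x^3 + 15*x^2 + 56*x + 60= -4*r^3 - 14*r^2 + r*(3*x^2 + 25*x + 56) + x^3 + 16*x^2 + 61*x + 66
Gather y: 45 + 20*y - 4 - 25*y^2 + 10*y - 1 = -25*y^2 + 30*y + 40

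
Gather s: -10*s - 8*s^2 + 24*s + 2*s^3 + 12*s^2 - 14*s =2*s^3 + 4*s^2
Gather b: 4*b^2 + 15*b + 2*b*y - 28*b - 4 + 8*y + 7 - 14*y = 4*b^2 + b*(2*y - 13) - 6*y + 3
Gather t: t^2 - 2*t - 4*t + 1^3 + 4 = t^2 - 6*t + 5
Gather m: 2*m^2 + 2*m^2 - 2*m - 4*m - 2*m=4*m^2 - 8*m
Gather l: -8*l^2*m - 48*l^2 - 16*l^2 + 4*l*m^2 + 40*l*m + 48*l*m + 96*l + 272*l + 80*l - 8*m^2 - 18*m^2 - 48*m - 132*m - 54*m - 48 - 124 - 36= l^2*(-8*m - 64) + l*(4*m^2 + 88*m + 448) - 26*m^2 - 234*m - 208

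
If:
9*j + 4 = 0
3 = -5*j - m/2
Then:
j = -4/9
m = -14/9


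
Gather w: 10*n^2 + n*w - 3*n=10*n^2 + n*w - 3*n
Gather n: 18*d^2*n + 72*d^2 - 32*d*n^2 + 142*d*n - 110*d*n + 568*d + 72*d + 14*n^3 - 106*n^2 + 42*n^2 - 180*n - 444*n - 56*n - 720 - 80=72*d^2 + 640*d + 14*n^3 + n^2*(-32*d - 64) + n*(18*d^2 + 32*d - 680) - 800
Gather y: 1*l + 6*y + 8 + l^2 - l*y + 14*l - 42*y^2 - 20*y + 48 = l^2 + 15*l - 42*y^2 + y*(-l - 14) + 56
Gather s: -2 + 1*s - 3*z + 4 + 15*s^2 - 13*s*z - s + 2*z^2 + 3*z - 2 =15*s^2 - 13*s*z + 2*z^2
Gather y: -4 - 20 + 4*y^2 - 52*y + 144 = 4*y^2 - 52*y + 120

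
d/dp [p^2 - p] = 2*p - 1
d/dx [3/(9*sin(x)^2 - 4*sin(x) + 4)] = 6*(2 - 9*sin(x))*cos(x)/(9*sin(x)^2 - 4*sin(x) + 4)^2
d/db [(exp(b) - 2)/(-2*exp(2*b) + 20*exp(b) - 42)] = (2*(exp(b) - 5)*(exp(b) - 2) - exp(2*b) + 10*exp(b) - 21)*exp(b)/(2*(exp(2*b) - 10*exp(b) + 21)^2)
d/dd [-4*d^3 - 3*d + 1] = -12*d^2 - 3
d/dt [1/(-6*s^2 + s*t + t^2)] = (-s - 2*t)/(-6*s^2 + s*t + t^2)^2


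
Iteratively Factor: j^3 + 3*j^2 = (j)*(j^2 + 3*j) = j*(j + 3)*(j)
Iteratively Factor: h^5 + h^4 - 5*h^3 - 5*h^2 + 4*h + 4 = (h + 2)*(h^4 - h^3 - 3*h^2 + h + 2) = (h - 1)*(h + 2)*(h^3 - 3*h - 2) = (h - 1)*(h + 1)*(h + 2)*(h^2 - h - 2) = (h - 1)*(h + 1)^2*(h + 2)*(h - 2)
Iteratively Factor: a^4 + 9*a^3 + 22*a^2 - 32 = (a + 4)*(a^3 + 5*a^2 + 2*a - 8) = (a + 2)*(a + 4)*(a^2 + 3*a - 4) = (a + 2)*(a + 4)^2*(a - 1)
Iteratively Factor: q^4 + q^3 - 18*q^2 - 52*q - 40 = (q + 2)*(q^3 - q^2 - 16*q - 20) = (q + 2)^2*(q^2 - 3*q - 10) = (q + 2)^3*(q - 5)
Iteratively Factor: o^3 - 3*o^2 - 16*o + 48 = (o - 3)*(o^2 - 16) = (o - 3)*(o + 4)*(o - 4)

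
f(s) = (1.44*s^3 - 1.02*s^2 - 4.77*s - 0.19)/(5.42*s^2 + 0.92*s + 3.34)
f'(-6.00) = 0.29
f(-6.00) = -1.66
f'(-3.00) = 0.37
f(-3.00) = -0.69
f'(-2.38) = 0.43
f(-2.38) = -0.44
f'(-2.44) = 0.42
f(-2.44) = -0.47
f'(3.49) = 0.33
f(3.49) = 0.44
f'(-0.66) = 0.20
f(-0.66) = 0.41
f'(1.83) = 0.39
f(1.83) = -0.15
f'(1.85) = 0.39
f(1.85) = -0.14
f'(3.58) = 0.32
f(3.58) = 0.47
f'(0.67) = 0.03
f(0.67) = -0.53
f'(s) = (-10.84*s - 0.92)*(1.44*s^3 - 1.02*s^2 - 4.77*s - 0.19)/(5.42*s^2 + 0.92*s + 3.34)^2 + (4.32*s^2 - 2.04*s - 4.77)/(5.42*s^2 + 0.92*s + 3.34) = (7.8048*s^4 + 2.6496*s^3 + 39.3438*s^2 - 4.754*s - 15.757)/(29.3764*s^4 + 9.9728*s^3 + 37.052*s^2 + 6.1456*s + 11.1556)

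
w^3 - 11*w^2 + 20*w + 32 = (w - 8)*(w - 4)*(w + 1)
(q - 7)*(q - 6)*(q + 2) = q^3 - 11*q^2 + 16*q + 84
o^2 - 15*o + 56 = (o - 8)*(o - 7)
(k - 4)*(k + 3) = k^2 - k - 12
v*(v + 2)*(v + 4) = v^3 + 6*v^2 + 8*v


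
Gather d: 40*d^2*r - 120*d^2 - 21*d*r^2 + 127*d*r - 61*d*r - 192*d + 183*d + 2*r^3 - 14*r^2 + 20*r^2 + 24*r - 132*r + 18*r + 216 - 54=d^2*(40*r - 120) + d*(-21*r^2 + 66*r - 9) + 2*r^3 + 6*r^2 - 90*r + 162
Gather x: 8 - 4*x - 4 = 4 - 4*x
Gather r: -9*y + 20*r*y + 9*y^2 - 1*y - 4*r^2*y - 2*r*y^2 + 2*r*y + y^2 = -4*r^2*y + r*(-2*y^2 + 22*y) + 10*y^2 - 10*y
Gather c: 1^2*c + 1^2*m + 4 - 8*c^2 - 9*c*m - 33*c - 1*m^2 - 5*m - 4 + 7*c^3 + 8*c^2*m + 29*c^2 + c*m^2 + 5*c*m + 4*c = 7*c^3 + c^2*(8*m + 21) + c*(m^2 - 4*m - 28) - m^2 - 4*m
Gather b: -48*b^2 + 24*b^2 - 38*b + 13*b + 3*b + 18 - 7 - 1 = -24*b^2 - 22*b + 10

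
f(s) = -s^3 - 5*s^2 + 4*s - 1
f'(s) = -3*s^2 - 10*s + 4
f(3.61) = -98.77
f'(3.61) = -71.20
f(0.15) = -0.52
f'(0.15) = 2.43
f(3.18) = -71.00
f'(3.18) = -58.14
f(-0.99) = -8.89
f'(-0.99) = 10.96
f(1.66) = -12.71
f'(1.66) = -20.87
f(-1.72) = -17.58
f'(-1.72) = 12.32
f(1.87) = -17.54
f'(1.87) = -25.19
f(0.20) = -0.41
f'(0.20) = 1.88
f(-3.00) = -31.00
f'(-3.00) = 7.00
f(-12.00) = 959.00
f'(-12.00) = -308.00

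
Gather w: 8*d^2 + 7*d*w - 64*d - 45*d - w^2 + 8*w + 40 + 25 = 8*d^2 - 109*d - w^2 + w*(7*d + 8) + 65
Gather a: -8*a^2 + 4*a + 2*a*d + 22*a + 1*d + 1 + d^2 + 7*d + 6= -8*a^2 + a*(2*d + 26) + d^2 + 8*d + 7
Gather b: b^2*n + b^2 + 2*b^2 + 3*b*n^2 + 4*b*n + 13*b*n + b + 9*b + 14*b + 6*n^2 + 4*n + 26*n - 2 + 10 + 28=b^2*(n + 3) + b*(3*n^2 + 17*n + 24) + 6*n^2 + 30*n + 36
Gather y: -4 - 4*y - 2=-4*y - 6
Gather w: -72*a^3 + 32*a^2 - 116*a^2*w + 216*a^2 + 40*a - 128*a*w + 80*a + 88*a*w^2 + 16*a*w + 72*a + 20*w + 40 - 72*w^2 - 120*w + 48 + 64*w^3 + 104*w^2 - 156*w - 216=-72*a^3 + 248*a^2 + 192*a + 64*w^3 + w^2*(88*a + 32) + w*(-116*a^2 - 112*a - 256) - 128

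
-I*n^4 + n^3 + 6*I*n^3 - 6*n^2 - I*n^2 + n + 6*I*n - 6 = (n - 6)*(n - I)*(n + I)*(-I*n + 1)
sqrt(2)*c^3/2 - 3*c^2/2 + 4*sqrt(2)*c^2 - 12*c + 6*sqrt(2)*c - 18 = (c + 6)*(c - 3*sqrt(2)/2)*(sqrt(2)*c/2 + sqrt(2))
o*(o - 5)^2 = o^3 - 10*o^2 + 25*o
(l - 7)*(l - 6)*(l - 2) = l^3 - 15*l^2 + 68*l - 84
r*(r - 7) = r^2 - 7*r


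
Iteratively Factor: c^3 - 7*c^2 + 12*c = (c)*(c^2 - 7*c + 12) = c*(c - 3)*(c - 4)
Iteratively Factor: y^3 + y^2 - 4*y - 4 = (y + 2)*(y^2 - y - 2) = (y + 1)*(y + 2)*(y - 2)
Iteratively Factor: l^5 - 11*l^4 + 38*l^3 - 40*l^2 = (l - 5)*(l^4 - 6*l^3 + 8*l^2) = (l - 5)*(l - 2)*(l^3 - 4*l^2) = l*(l - 5)*(l - 2)*(l^2 - 4*l) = l*(l - 5)*(l - 4)*(l - 2)*(l)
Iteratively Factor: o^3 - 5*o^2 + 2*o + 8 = (o + 1)*(o^2 - 6*o + 8) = (o - 2)*(o + 1)*(o - 4)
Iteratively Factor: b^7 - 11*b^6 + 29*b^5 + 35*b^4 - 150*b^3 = (b - 5)*(b^6 - 6*b^5 - b^4 + 30*b^3) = b*(b - 5)*(b^5 - 6*b^4 - b^3 + 30*b^2) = b^2*(b - 5)*(b^4 - 6*b^3 - b^2 + 30*b) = b^2*(b - 5)^2*(b^3 - b^2 - 6*b) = b^2*(b - 5)^2*(b + 2)*(b^2 - 3*b) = b^2*(b - 5)^2*(b - 3)*(b + 2)*(b)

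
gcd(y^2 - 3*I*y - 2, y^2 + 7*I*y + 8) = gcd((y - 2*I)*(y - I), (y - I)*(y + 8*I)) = y - I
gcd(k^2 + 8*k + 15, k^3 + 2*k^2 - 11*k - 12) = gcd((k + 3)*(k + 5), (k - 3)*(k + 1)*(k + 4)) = 1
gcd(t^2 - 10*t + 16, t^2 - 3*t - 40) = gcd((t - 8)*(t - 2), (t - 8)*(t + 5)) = t - 8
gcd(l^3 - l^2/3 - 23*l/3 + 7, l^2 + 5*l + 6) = l + 3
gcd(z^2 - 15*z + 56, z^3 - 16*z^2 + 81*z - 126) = z - 7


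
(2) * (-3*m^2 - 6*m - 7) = -6*m^2 - 12*m - 14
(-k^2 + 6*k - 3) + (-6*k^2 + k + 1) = -7*k^2 + 7*k - 2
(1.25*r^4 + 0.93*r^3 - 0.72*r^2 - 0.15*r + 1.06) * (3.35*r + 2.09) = 4.1875*r^5 + 5.728*r^4 - 0.4683*r^3 - 2.0073*r^2 + 3.2375*r + 2.2154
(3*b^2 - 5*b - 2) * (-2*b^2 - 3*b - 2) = -6*b^4 + b^3 + 13*b^2 + 16*b + 4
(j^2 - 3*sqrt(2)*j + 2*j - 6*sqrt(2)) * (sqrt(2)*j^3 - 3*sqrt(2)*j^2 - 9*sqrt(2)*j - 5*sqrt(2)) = sqrt(2)*j^5 - 6*j^4 - sqrt(2)*j^4 - 15*sqrt(2)*j^3 + 6*j^3 - 23*sqrt(2)*j^2 + 90*j^2 - 10*sqrt(2)*j + 138*j + 60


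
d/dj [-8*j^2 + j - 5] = 1 - 16*j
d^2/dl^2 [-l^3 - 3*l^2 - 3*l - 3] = -6*l - 6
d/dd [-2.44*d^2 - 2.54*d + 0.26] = -4.88*d - 2.54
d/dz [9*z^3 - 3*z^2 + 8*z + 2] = 27*z^2 - 6*z + 8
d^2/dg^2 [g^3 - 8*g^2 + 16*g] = 6*g - 16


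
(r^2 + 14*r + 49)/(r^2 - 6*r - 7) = (r^2 + 14*r + 49)/(r^2 - 6*r - 7)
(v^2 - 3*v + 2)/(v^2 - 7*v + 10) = (v - 1)/(v - 5)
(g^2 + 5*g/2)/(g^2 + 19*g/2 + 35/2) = g/(g + 7)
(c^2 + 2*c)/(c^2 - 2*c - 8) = c/(c - 4)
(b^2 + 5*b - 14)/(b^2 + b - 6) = (b + 7)/(b + 3)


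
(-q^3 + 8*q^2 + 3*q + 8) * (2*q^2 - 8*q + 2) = -2*q^5 + 24*q^4 - 60*q^3 + 8*q^2 - 58*q + 16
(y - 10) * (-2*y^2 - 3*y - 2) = -2*y^3 + 17*y^2 + 28*y + 20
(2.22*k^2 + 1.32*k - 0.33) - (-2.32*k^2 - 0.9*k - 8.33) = 4.54*k^2 + 2.22*k + 8.0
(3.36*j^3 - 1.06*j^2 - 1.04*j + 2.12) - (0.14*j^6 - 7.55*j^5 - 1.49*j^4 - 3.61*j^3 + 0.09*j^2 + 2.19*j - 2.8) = -0.14*j^6 + 7.55*j^5 + 1.49*j^4 + 6.97*j^3 - 1.15*j^2 - 3.23*j + 4.92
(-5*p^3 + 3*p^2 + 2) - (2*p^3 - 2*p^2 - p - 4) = -7*p^3 + 5*p^2 + p + 6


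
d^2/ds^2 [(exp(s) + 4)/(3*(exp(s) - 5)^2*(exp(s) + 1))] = (4*exp(4*s) + 49*exp(3*s) + 15*exp(2*s) + 151*exp(s) - 35)*exp(s)/(3*(exp(7*s) - 17*exp(6*s) + 93*exp(5*s) - 109*exp(4*s) - 445*exp(3*s) + 525*exp(2*s) + 1375*exp(s) + 625))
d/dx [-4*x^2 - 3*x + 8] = -8*x - 3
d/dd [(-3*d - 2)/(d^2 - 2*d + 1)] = (3*d + 7)/(d^3 - 3*d^2 + 3*d - 1)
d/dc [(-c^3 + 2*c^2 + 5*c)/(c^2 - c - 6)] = (-c^4 + 2*c^3 + 11*c^2 - 24*c - 30)/(c^4 - 2*c^3 - 11*c^2 + 12*c + 36)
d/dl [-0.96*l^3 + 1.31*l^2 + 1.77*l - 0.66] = -2.88*l^2 + 2.62*l + 1.77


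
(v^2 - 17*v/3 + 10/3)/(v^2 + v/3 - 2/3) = (v - 5)/(v + 1)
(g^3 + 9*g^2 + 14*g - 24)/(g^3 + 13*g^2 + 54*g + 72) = (g - 1)/(g + 3)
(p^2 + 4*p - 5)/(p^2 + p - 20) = (p - 1)/(p - 4)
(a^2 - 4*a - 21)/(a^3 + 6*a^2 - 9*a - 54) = (a - 7)/(a^2 + 3*a - 18)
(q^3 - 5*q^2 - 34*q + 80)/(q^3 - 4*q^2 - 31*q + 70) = (q - 8)/(q - 7)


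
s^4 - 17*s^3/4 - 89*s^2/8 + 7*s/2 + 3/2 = (s - 6)*(s - 1/2)*(s + 1/4)*(s + 2)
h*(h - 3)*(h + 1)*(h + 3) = h^4 + h^3 - 9*h^2 - 9*h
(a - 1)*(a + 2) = a^2 + a - 2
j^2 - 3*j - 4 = (j - 4)*(j + 1)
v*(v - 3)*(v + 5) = v^3 + 2*v^2 - 15*v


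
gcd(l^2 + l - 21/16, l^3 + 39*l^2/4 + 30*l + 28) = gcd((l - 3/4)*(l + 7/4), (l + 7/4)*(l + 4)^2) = l + 7/4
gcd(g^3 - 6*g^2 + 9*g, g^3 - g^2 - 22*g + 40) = 1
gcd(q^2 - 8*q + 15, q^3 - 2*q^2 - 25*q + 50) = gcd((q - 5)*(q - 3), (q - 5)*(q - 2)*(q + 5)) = q - 5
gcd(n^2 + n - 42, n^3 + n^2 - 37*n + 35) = n + 7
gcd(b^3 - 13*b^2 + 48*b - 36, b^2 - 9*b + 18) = b - 6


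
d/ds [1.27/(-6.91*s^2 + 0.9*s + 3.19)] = (17.5514*s - 1.143)/(-6.91*s^2 + 0.9*s + 3.19)^2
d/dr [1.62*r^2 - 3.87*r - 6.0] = 3.24*r - 3.87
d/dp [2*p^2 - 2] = 4*p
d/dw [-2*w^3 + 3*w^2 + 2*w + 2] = -6*w^2 + 6*w + 2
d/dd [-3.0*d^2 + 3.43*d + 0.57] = 3.43 - 6.0*d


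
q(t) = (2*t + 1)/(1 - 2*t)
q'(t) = 2/(1 - 2*t) + 2*(2*t + 1)/(1 - 2*t)^2 = 4/(2*t - 1)^2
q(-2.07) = -0.61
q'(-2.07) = 0.15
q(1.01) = -2.96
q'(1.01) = 3.84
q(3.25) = -1.36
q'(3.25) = 0.13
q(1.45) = -2.05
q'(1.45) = 1.11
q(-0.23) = 0.37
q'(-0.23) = 1.88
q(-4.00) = -0.78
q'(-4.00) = 0.05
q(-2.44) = -0.66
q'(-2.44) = 0.12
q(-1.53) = -0.51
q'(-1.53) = 0.24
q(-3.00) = -0.71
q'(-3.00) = 0.08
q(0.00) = 1.00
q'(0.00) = 4.00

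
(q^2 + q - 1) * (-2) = -2*q^2 - 2*q + 2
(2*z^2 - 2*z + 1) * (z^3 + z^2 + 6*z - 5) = 2*z^5 + 11*z^3 - 21*z^2 + 16*z - 5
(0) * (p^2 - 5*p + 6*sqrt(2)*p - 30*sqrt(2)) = 0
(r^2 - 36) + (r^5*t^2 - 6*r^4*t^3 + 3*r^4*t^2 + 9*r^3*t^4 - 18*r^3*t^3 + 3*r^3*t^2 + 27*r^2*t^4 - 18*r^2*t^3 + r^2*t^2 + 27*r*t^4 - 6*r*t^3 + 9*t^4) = r^5*t^2 - 6*r^4*t^3 + 3*r^4*t^2 + 9*r^3*t^4 - 18*r^3*t^3 + 3*r^3*t^2 + 27*r^2*t^4 - 18*r^2*t^3 + r^2*t^2 + r^2 + 27*r*t^4 - 6*r*t^3 + 9*t^4 - 36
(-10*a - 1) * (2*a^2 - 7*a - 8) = -20*a^3 + 68*a^2 + 87*a + 8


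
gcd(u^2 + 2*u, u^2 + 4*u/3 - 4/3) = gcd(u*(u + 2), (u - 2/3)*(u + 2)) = u + 2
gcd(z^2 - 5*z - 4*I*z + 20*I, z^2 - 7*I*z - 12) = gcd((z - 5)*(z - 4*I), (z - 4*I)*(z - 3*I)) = z - 4*I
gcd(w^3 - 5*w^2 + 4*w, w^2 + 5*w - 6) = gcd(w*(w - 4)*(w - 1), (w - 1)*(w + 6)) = w - 1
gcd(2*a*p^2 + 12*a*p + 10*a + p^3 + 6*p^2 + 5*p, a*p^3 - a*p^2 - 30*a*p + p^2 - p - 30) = p + 5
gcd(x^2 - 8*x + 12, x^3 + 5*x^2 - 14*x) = x - 2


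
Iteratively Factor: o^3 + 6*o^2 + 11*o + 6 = (o + 3)*(o^2 + 3*o + 2) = (o + 2)*(o + 3)*(o + 1)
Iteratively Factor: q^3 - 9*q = (q - 3)*(q^2 + 3*q) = (q - 3)*(q + 3)*(q)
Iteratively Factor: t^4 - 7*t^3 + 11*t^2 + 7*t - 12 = (t + 1)*(t^3 - 8*t^2 + 19*t - 12) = (t - 4)*(t + 1)*(t^2 - 4*t + 3) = (t - 4)*(t - 1)*(t + 1)*(t - 3)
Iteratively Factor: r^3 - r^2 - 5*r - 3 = (r + 1)*(r^2 - 2*r - 3) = (r + 1)^2*(r - 3)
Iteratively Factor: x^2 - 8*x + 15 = (x - 3)*(x - 5)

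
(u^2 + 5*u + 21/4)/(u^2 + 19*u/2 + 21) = (u + 3/2)/(u + 6)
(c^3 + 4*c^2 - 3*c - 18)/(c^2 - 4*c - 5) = (-c^3 - 4*c^2 + 3*c + 18)/(-c^2 + 4*c + 5)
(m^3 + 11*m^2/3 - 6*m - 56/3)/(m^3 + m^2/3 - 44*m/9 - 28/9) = 3*(m + 4)/(3*m + 2)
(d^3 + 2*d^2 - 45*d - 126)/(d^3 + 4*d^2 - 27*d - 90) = (d - 7)/(d - 5)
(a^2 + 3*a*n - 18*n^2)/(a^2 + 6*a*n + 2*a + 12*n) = (a - 3*n)/(a + 2)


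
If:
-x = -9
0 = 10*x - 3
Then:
No Solution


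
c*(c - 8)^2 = c^3 - 16*c^2 + 64*c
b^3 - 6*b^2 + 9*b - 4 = (b - 4)*(b - 1)^2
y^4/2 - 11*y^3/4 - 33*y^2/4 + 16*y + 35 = (y/2 + 1)*(y - 7)*(y - 5/2)*(y + 2)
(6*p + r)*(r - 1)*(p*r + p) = 6*p^2*r^2 - 6*p^2 + p*r^3 - p*r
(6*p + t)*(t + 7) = 6*p*t + 42*p + t^2 + 7*t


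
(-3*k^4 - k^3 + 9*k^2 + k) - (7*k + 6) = -3*k^4 - k^3 + 9*k^2 - 6*k - 6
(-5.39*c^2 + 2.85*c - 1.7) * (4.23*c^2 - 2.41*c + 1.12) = -22.7997*c^4 + 25.0454*c^3 - 20.0963*c^2 + 7.289*c - 1.904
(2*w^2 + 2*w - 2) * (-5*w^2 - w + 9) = -10*w^4 - 12*w^3 + 26*w^2 + 20*w - 18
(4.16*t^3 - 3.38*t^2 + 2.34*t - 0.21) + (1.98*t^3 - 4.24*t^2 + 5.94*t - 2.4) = 6.14*t^3 - 7.62*t^2 + 8.28*t - 2.61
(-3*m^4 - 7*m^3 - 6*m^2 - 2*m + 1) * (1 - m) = 3*m^5 + 4*m^4 - m^3 - 4*m^2 - 3*m + 1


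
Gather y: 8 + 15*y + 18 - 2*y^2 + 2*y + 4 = -2*y^2 + 17*y + 30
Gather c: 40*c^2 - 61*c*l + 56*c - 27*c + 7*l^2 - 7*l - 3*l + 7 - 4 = 40*c^2 + c*(29 - 61*l) + 7*l^2 - 10*l + 3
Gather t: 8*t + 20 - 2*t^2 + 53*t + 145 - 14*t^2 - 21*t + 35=-16*t^2 + 40*t + 200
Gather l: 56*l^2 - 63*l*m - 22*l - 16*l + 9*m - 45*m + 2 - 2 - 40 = 56*l^2 + l*(-63*m - 38) - 36*m - 40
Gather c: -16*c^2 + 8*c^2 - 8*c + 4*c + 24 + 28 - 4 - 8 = -8*c^2 - 4*c + 40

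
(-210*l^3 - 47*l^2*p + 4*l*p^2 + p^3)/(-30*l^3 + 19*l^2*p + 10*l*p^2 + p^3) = (-7*l + p)/(-l + p)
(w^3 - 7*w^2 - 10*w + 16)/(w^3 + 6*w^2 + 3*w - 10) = (w - 8)/(w + 5)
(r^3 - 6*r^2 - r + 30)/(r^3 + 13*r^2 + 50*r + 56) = (r^2 - 8*r + 15)/(r^2 + 11*r + 28)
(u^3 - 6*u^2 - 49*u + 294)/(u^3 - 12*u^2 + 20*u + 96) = (u^2 - 49)/(u^2 - 6*u - 16)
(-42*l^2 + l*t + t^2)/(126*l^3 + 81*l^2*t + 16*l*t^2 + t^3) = (-6*l + t)/(18*l^2 + 9*l*t + t^2)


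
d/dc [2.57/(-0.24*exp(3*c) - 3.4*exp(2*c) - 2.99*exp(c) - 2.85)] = (1.8504*exp(2*c) + 17.476*exp(c) + 7.6843)*exp(c)/(0.24*exp(3*c) + 3.4*exp(2*c) + 2.99*exp(c) + 2.85)^2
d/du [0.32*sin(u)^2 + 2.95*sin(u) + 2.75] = (0.64*sin(u) + 2.95)*cos(u)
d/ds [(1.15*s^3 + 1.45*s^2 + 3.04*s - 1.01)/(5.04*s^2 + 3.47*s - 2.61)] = (5.796*s^4 + 7.981*s^3 - 19.2946*s^2 + 2.6118*s - 4.4297)/(25.4016*s^4 + 34.9776*s^3 - 14.2679*s^2 - 18.1134*s + 6.8121)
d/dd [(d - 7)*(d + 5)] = 2*d - 2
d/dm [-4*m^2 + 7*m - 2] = 7 - 8*m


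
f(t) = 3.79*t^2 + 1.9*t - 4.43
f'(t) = 7.58*t + 1.9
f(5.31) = 112.52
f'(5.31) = 42.15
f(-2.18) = 9.44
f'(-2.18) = -14.62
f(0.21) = -3.86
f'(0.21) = 3.49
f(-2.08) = 8.02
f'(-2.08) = -13.87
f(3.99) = 63.49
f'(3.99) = 32.14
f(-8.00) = 222.93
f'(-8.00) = -58.74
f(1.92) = 13.19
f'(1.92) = 16.45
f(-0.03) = -4.48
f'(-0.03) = 1.67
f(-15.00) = 819.82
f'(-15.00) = -111.80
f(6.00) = 143.41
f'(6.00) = 47.38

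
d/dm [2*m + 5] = 2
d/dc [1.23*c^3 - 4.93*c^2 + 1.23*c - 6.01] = 3.69*c^2 - 9.86*c + 1.23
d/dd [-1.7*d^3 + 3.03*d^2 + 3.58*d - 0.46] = -5.1*d^2 + 6.06*d + 3.58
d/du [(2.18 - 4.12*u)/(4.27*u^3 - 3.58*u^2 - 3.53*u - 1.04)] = (35.1848*u^3 - 42.6754*u^2 + 15.6088*u + 11.9802)/(18.2329*u^6 - 30.5732*u^5 - 17.3298*u^4 + 16.3932*u^3 + 19.9073*u^2 + 7.3424*u + 1.0816)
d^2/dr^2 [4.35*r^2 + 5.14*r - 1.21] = 8.70000000000000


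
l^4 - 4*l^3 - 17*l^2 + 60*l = l*(l - 5)*(l - 3)*(l + 4)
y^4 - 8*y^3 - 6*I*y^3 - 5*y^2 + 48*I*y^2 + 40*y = y*(y - 8)*(y - 5*I)*(y - I)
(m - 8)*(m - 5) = m^2 - 13*m + 40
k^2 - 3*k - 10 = (k - 5)*(k + 2)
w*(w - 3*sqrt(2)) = w^2 - 3*sqrt(2)*w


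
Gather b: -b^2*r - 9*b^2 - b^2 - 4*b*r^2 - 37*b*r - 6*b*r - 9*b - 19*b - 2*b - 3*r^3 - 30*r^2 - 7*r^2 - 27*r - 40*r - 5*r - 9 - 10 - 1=b^2*(-r - 10) + b*(-4*r^2 - 43*r - 30) - 3*r^3 - 37*r^2 - 72*r - 20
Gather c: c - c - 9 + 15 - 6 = 0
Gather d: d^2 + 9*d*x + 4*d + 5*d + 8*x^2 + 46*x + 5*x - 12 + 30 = d^2 + d*(9*x + 9) + 8*x^2 + 51*x + 18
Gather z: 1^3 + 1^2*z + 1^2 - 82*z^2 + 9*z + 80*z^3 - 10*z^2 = 80*z^3 - 92*z^2 + 10*z + 2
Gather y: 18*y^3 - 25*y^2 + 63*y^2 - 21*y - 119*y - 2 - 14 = 18*y^3 + 38*y^2 - 140*y - 16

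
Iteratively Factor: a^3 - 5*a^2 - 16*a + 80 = (a - 4)*(a^2 - a - 20) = (a - 4)*(a + 4)*(a - 5)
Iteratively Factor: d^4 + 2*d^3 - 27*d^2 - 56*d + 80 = (d + 4)*(d^3 - 2*d^2 - 19*d + 20) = (d - 5)*(d + 4)*(d^2 + 3*d - 4) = (d - 5)*(d + 4)^2*(d - 1)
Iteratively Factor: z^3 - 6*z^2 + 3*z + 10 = (z + 1)*(z^2 - 7*z + 10) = (z - 5)*(z + 1)*(z - 2)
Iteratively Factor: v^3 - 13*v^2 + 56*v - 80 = (v - 5)*(v^2 - 8*v + 16) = (v - 5)*(v - 4)*(v - 4)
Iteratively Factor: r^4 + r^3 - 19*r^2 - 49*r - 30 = (r - 5)*(r^3 + 6*r^2 + 11*r + 6) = (r - 5)*(r + 2)*(r^2 + 4*r + 3) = (r - 5)*(r + 2)*(r + 3)*(r + 1)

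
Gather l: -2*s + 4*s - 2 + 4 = 2*s + 2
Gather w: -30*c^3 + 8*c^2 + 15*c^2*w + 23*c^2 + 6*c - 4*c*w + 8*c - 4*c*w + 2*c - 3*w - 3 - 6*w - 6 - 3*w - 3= -30*c^3 + 31*c^2 + 16*c + w*(15*c^2 - 8*c - 12) - 12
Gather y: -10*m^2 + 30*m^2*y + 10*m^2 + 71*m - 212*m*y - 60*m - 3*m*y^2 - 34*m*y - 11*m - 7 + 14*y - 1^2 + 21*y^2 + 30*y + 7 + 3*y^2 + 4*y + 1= y^2*(24 - 3*m) + y*(30*m^2 - 246*m + 48)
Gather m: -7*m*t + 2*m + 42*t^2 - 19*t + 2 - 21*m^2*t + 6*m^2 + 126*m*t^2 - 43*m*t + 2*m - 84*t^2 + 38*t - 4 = m^2*(6 - 21*t) + m*(126*t^2 - 50*t + 4) - 42*t^2 + 19*t - 2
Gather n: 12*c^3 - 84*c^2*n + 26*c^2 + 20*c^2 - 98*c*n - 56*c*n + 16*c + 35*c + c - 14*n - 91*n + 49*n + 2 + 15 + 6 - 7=12*c^3 + 46*c^2 + 52*c + n*(-84*c^2 - 154*c - 56) + 16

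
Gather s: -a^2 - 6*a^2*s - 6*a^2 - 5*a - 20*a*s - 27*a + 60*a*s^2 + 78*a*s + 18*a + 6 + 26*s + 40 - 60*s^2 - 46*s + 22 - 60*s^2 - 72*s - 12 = -7*a^2 - 14*a + s^2*(60*a - 120) + s*(-6*a^2 + 58*a - 92) + 56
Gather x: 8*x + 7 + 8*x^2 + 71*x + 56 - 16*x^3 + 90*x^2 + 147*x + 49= -16*x^3 + 98*x^2 + 226*x + 112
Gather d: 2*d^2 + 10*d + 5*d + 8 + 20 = 2*d^2 + 15*d + 28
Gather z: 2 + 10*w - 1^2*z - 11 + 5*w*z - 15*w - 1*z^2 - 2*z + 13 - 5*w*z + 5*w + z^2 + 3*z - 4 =0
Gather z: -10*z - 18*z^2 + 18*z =-18*z^2 + 8*z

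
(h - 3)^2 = h^2 - 6*h + 9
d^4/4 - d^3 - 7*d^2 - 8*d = d*(d/4 + 1/2)*(d - 8)*(d + 2)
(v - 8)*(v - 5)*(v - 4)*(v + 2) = v^4 - 15*v^3 + 58*v^2 + 24*v - 320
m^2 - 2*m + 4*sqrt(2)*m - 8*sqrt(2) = (m - 2)*(m + 4*sqrt(2))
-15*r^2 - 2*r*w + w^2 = (-5*r + w)*(3*r + w)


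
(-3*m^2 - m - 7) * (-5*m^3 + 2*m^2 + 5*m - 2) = 15*m^5 - m^4 + 18*m^3 - 13*m^2 - 33*m + 14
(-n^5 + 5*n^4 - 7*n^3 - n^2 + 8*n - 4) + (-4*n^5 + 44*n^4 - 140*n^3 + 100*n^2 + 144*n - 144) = -5*n^5 + 49*n^4 - 147*n^3 + 99*n^2 + 152*n - 148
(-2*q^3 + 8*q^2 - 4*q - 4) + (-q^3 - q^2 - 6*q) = -3*q^3 + 7*q^2 - 10*q - 4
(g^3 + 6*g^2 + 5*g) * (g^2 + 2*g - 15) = g^5 + 8*g^4 + 2*g^3 - 80*g^2 - 75*g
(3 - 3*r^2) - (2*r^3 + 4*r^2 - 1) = -2*r^3 - 7*r^2 + 4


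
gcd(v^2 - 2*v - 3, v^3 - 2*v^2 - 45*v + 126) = v - 3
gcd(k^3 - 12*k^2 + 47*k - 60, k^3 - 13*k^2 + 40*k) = k - 5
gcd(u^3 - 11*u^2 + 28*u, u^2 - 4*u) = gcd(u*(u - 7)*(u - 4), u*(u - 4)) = u^2 - 4*u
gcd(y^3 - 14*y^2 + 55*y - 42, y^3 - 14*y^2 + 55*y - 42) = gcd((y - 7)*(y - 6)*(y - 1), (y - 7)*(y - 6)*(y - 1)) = y^3 - 14*y^2 + 55*y - 42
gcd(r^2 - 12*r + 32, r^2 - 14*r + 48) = r - 8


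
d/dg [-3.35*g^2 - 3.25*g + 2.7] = -6.7*g - 3.25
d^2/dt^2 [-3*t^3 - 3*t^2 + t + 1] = -18*t - 6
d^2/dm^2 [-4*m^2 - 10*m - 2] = -8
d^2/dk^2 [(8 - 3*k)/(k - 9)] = -38/(k - 9)^3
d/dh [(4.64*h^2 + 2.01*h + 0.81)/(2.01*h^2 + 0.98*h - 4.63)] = (0.507099999999999*h^2 - 46.2226*h - 10.1001)/(4.0401*h^4 + 3.9396*h^3 - 17.6522*h^2 - 9.0748*h + 21.4369)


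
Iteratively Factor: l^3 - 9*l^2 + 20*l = (l)*(l^2 - 9*l + 20) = l*(l - 5)*(l - 4)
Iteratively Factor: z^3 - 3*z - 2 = (z + 1)*(z^2 - z - 2) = (z - 2)*(z + 1)*(z + 1)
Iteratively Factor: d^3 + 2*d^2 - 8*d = (d - 2)*(d^2 + 4*d) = (d - 2)*(d + 4)*(d)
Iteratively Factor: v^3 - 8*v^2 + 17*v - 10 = (v - 1)*(v^2 - 7*v + 10) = (v - 2)*(v - 1)*(v - 5)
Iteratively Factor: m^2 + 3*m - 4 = (m + 4)*(m - 1)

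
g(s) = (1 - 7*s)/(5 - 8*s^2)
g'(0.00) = -1.40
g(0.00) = 0.20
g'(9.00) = -0.01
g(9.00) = 0.10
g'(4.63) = -0.04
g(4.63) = 0.19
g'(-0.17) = -1.73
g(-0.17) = 0.46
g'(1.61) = -0.62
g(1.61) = 0.65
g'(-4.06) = -0.06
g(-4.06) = -0.23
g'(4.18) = -0.05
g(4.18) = 0.21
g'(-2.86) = -0.15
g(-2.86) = -0.35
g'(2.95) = -0.11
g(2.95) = 0.30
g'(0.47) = -3.81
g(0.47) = -0.71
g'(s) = 16*s*(1 - 7*s)/(5 - 8*s^2)^2 - 7/(5 - 8*s^2) = (-56*s^2 + 16*s - 35)/(64*s^4 - 80*s^2 + 25)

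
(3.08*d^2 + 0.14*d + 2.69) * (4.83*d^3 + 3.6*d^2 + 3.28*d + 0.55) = 14.8764*d^5 + 11.7642*d^4 + 23.5991*d^3 + 11.8372*d^2 + 8.9002*d + 1.4795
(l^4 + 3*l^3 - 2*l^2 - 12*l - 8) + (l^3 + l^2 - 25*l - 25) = l^4 + 4*l^3 - l^2 - 37*l - 33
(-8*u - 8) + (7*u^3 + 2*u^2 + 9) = 7*u^3 + 2*u^2 - 8*u + 1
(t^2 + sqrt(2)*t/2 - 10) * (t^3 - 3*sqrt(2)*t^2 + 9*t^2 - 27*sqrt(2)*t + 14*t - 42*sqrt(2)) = t^5 - 5*sqrt(2)*t^4/2 + 9*t^4 - 45*sqrt(2)*t^3/2 + t^3 - 117*t^2 - 5*sqrt(2)*t^2 - 182*t + 270*sqrt(2)*t + 420*sqrt(2)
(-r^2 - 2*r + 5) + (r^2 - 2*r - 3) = 2 - 4*r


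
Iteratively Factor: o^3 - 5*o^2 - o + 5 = (o - 5)*(o^2 - 1) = (o - 5)*(o - 1)*(o + 1)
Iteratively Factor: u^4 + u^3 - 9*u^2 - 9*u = (u)*(u^3 + u^2 - 9*u - 9) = u*(u + 3)*(u^2 - 2*u - 3) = u*(u - 3)*(u + 3)*(u + 1)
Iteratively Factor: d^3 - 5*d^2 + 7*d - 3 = (d - 1)*(d^2 - 4*d + 3) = (d - 3)*(d - 1)*(d - 1)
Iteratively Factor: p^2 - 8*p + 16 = (p - 4)*(p - 4)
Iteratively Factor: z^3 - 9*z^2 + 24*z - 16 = (z - 1)*(z^2 - 8*z + 16) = (z - 4)*(z - 1)*(z - 4)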